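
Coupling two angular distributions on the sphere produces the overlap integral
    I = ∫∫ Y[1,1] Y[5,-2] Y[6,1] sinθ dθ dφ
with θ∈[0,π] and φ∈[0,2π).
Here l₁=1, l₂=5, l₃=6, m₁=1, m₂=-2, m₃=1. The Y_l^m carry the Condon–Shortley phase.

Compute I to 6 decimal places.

m-sum 0 ✓  L=12 even ✓  4≤6≤6 ✓
Π(2lᵢ+1) = 3×11×13 = 429
triangle coeff Δ(1,5,6) = 1/858
Σ_t [0,0]: t=0:+1/14400 = 1/14400
(3j)²=6/143 [(1 5 6; 0 0 0)], sign=+1
Σ_t [0,0]: t=0:+1/60480 = 1/60480
(3j)²=5/429 [(1 5 6; 1 -2 1)], sign=-1
⇒ 4πI² = 30/143
I = (-1)√(30/143/(4π)) = -0.12920749

-0.129207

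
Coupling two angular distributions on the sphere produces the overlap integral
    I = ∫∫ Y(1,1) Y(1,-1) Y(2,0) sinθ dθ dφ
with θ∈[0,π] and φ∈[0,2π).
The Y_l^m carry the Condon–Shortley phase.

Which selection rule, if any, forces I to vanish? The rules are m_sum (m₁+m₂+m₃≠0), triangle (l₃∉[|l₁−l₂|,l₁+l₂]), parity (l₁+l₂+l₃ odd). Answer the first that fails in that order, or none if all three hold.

none

m₁+m₂+m₃ = 1 − 1 + 0 = 0  ✓
triangle: |1−1|=0 ≤ l₃=2 ≤ 1+1=2  ✓
parity: l₁+l₂+l₃ = 4 is even  ✓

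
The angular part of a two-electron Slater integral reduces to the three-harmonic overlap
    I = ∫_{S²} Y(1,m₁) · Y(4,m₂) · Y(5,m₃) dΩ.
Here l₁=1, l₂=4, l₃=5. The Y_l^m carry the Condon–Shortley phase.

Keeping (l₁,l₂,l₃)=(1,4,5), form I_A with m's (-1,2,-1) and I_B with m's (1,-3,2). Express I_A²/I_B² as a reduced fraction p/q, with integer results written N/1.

Shared (l₁,l₂,l₃)=(1,4,5): N and (l;000)² cancel in I_A²/I_B².
A: Δ = 0!·2!·8!/11! = 1/495; Racah Σ t=0..0: t=0:+1/2880 = 1/2880; ⇒ 3j(1 4 5; -1 2 -1)² = 2/165, sgn +1
B: Δ = 0!·2!·8!/11! = 1/495; Racah Σ t=0..0: t=0:+1/10080 = 1/10080; ⇒ 3j(1 4 5; 1 -3 2)² = 1/165, sgn -1
I_A²/I_B² = (2/165)/(1/165) = 2/1

2/1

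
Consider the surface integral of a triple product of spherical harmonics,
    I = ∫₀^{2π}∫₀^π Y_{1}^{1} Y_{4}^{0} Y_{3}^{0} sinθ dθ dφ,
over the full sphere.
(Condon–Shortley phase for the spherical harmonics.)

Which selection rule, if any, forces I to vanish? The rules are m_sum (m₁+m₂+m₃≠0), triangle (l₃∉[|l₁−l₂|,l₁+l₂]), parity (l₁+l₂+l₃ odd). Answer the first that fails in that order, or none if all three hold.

azimuthal sum: 1 + 0 + 0 = 1  ✗
3 ≤ 3 ≤ 5 (triangle on l)
L = 1 + 4 + 3 = 8 (even)

m_sum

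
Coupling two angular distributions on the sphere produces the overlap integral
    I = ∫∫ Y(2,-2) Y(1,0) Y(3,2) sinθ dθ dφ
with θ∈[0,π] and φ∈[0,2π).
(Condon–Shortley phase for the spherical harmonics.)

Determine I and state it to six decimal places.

m-sum 0 ✓  L=6 even ✓  1≤3≤3 ✓
Π(2lᵢ+1) = 5×3×7 = 105
triangle coeff Δ(2,1,3) = 1/105
Σ_t [0,0]: t=0:+1/4 = 1/4
(3j)²=3/35 [(2 1 3; 0 0 0)], sign=-1
Σ_t [0,0]: t=0:+1/24 = 1/24
(3j)²=1/21 [(2 1 3; -2 0 2)], sign=-1
⇒ 4πI² = 3/7
I = (+1)√(3/7/(4π)) = 0.18467439

0.184674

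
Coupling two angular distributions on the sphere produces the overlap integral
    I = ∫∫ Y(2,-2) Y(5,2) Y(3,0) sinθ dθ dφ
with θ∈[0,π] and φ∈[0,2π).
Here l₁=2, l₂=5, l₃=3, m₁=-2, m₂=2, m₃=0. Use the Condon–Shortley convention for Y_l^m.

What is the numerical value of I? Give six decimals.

m-sum 0 ✓  L=10 even ✓  3≤3≤7 ✓
Π(2lᵢ+1) = 5×11×7 = 385
triangle coeff Δ(2,5,3) = 1/2310
Σ_t [2,2]: t=2:+1/144 = 1/144
(3j)²=10/231 [(2 5 3; 0 0 0)], sign=-1
Σ_t [4,4]: t=4:+1/864 = 1/864
(3j)²=1/66 [(2 5 3; -2 2 0)], sign=-1
⇒ 4πI² = 25/99
I = (+1)√(25/99/(4π)) = 0.14175797

0.141758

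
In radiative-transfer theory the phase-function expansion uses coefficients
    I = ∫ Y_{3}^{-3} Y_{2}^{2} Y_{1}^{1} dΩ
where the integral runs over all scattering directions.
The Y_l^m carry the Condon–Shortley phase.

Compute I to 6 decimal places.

-0.319865

Checks pass: Σm=0; 6 even; l₃=1∈[1,5].
(2·3+1)(2·2+1)(2·1+1) = 105
Δ: 4! 2! 0! / 7! → 1/105
sum: t=2:+1/4 = 1/4
3j²(3 2 1; 0 0 0) = Δ·Π!·Σ² = 3/35  (sign -1)
sum: t=4:+1/48 = 1/48
3j²(3 2 1; -3 2 1) = Δ·Π!·Σ² = 1/7  (sign +1)
combine: 4πI² = 105·3/35·1/7 = 9/7
take √, sign -1: I = -0.31986543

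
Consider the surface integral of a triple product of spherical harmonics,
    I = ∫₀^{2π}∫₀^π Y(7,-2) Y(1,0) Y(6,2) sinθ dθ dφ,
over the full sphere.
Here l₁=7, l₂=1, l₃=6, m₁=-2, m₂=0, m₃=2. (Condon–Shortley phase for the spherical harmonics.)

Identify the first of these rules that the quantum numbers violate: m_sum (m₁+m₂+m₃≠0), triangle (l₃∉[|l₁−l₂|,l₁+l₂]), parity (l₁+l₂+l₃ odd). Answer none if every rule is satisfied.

none

Σmᵢ = 0  ✓
l₃∈[|l₁−l₂|,l₁+l₂]=[6,8], have l₃=6  ✓
Σlᵢ = 14 ⇒ even  ✓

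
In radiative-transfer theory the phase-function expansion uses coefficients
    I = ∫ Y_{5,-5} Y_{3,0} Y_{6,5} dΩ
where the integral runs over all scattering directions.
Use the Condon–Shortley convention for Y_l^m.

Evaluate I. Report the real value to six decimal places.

Rules hold: Σm=0, L=14 even, 2≤6≤8.
N = 11·7·13 = 1001
Δ = 2!·8!·4!/15! = 1/675675
Racah Σ t=0..2: t=0:+1/8640 t=1:−1/2304 t=2:+1/8640 = -7/34560
⇒ 3j(5 3 6; 0 0 0)² = 7/429, sgn -1
Racah Σ t=2..2: t=2:+1/483840 = 1/483840
⇒ 3j(5 3 6; -5 0 5)² = 3/91, sgn -1
4πI² = N·(3j₀)²·(3jₘ)² = 7/13
I = +1·√(0.538462/4π) = 0.20700098

0.207001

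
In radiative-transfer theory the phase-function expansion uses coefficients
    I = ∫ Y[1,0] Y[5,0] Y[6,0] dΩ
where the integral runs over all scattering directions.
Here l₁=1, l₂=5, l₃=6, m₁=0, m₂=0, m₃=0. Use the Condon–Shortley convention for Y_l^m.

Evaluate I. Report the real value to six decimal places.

0.245154

m-sum 0 ✓  L=12 even ✓  4≤6≤6 ✓
Π(2lᵢ+1) = 3×11×13 = 429
triangle coeff Δ(1,5,6) = 1/858
Σ_t [0,0]: t=0:+1/14400 = 1/14400
(3j)²=6/143 [(1 5 6; 0 0 0)], sign=+1
(m-triple is (0,0,0) — same symbol as above.)
⇒ 4πI² = 108/143
I = (+1)√(108/143/(4π)) = 0.24515397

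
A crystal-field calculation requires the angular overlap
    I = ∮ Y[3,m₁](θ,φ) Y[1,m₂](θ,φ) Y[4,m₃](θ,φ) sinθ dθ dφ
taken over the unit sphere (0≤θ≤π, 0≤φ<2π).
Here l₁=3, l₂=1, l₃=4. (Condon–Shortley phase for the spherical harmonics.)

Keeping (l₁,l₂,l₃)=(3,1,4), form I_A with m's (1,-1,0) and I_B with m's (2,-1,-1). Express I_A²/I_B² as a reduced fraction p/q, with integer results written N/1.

Same 3,1,4: normalisation and zero-m 3j drop out of the ratio.
A: Δ: 0! 6! 2! / 9! → 1/252; sum: t=0:+1/96 = 1/96; 3j²(3 1 4; 1 -1 0) = Δ·Π!·Σ² = 1/42  (sign +1)
B: Δ: 0! 6! 2! / 9! → 1/252; sum: t=0:+1/240 = 1/240; 3j²(3 1 4; 2 -1 -1) = Δ·Π!·Σ² = 1/84  (sign -1)
I_A²/I_B² = (1/42)/(1/84) = 2/1

2/1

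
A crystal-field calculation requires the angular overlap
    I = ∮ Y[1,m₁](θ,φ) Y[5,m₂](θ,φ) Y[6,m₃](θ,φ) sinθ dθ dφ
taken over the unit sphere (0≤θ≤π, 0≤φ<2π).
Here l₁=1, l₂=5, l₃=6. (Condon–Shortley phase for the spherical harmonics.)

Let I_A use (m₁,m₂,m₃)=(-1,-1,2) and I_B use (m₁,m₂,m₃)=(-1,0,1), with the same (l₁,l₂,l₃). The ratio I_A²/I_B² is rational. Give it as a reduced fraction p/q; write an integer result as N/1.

l's match ⇒ only the (l;m) 3-j factors differ between A and B.
A: triangle coeff Δ(1,5,6) = 1/858; Σ_t [0,0]: t=0:+1/34560 = 1/34560; (3j)²=14/429 [(1 5 6; -1 -1 2)], sign=+1
B: triangle coeff Δ(1,5,6) = 1/858; Σ_t [0,0]: t=0:+1/28800 = 1/28800; (3j)²=7/286 [(1 5 6; -1 0 1)], sign=-1
I_A²/I_B² = (14/429)/(7/286) = 4/3

4/3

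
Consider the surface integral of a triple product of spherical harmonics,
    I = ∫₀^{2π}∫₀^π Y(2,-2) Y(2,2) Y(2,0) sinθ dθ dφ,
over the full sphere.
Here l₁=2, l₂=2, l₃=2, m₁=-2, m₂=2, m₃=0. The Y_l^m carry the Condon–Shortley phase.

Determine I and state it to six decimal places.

-0.180224

Checks pass: Σm=0; 6 even; l₃=2∈[0,4].
(2·2+1)(2·2+1)(2·2+1) = 125
Δ: 2! 2! 2! / 7! → 1/630
sum: t=0:+1/8 t=1:−1/1 t=2:+1/8 = -3/4
3j²(2 2 2; 0 0 0) = Δ·Π!·Σ² = 2/35  (sign -1)
sum: t=2:+1/8 = 1/8
3j²(2 2 2; -2 2 0) = Δ·Π!·Σ² = 2/35  (sign +1)
combine: 4πI² = 125·2/35·2/35 = 20/49
take √, sign -1: I = -0.18022375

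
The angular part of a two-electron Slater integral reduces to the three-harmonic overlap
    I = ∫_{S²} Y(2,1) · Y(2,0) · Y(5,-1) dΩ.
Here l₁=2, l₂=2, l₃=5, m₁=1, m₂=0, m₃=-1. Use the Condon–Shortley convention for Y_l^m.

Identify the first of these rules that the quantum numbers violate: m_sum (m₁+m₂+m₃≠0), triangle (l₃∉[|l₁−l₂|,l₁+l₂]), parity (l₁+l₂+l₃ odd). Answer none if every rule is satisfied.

azimuthal sum: 1 + 0 − 1 = 0  ✓
0 ≤ 5 ≤ 4 (triangle on l)  ✗
L = 2 + 2 + 5 = 9 (odd)

triangle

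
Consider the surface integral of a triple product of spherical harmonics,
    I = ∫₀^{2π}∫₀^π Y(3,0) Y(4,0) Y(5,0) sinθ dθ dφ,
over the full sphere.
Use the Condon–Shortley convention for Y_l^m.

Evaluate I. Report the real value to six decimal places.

Rules hold: Σm=0, L=12 even, 1≤5≤7.
N = 7·9·11 = 693
Δ = 2!·4!·6!/13! = 1/180180
Racah Σ t=0..2: t=0:+1/576 t=1:−1/144 t=2:+1/576 = -1/288
⇒ 3j(3 4 5; 0 0 0)² = 20/1001, sgn +1
(m-triple is (0,0,0) — same symbol as above.)
4πI² = N·(3j₀)²·(3jₘ)² = 3600/13013
I = +1·√(0.276646/4π) = 0.14837393

0.148374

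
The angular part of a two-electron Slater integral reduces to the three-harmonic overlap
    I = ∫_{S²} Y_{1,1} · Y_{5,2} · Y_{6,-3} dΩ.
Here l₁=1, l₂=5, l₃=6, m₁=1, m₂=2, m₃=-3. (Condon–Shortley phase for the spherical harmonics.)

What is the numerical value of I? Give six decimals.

-0.245154

Checks pass: Σm=0; 12 even; l₃=6∈[4,6].
(2·1+1)(2·5+1)(2·6+1) = 429
Δ: 0! 2! 10! / 13! → 1/858
sum: t=0:+1/14400 = 1/14400
3j²(1 5 6; 0 0 0) = Δ·Π!·Σ² = 6/143  (sign +1)
sum: t=0:+1/60480 = 1/60480
3j²(1 5 6; 1 2 -3) = Δ·Π!·Σ² = 6/143  (sign -1)
combine: 4πI² = 429·6/143·6/143 = 108/143
take √, sign -1: I = -0.24515397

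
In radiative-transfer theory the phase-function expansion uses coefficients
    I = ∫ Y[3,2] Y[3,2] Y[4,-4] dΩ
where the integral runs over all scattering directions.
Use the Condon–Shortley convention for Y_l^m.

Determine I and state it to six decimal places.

Checks pass: Σm=0; 10 even; l₃=4∈[0,6].
(2·3+1)(2·3+1)(2·4+1) = 441
Δ: 2! 4! 4! / 11! → 1/34650
sum: t=0:+1/72 t=1:−1/16 t=2:+1/72 = -5/144
3j²(3 3 4; 0 0 0) = Δ·Π!·Σ² = 2/77  (sign -1)
sum: t=1:−1/576 = -1/576
3j²(3 3 4; 2 2 -4) = Δ·Π!·Σ² = 5/99  (sign -1)
combine: 4πI² = 441·2/77·5/99 = 70/121
take √, sign +1: I = 0.21456131

0.214561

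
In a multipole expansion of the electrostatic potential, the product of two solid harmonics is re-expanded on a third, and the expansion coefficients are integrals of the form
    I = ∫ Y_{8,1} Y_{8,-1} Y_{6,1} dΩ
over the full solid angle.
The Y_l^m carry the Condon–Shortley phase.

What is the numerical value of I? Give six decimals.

0.000000

Σmᵢ = 1 ≠ 0, so the φ-integral vanishes; I = 0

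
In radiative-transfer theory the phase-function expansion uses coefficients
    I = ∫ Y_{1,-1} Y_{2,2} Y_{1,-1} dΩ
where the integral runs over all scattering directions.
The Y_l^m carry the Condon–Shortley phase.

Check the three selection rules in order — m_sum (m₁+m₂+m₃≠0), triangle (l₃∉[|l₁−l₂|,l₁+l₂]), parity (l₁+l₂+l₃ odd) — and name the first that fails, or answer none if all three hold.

none

Σmᵢ = 0  ✓
l₃∈[|l₁−l₂|,l₁+l₂]=[1,3], have l₃=1  ✓
Σlᵢ = 4 ⇒ even  ✓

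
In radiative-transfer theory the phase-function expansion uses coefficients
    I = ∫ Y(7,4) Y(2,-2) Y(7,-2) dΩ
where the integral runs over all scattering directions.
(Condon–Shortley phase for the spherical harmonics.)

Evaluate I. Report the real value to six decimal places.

Rules hold: Σm=0, L=16 even, 5≤7≤9.
N = 15·5·15 = 1125
Δ = 2!·12!·2!/17! = 1/185640
Racah Σ t=0..2: t=0:+1/2419200 t=1:−1/518400 t=2:+1/2419200 = -1/907200
⇒ 3j(7 2 7; 0 0 0)² = 56/3315, sgn +1
Racah Σ t=0..0: t=0:+1/8709120 = 1/8709120
⇒ 3j(7 2 7; 4 -2 -2)² = 55/3094, sgn -1
4πI² = N·(3j₀)²·(3jₘ)² = 16500/48841
I = -1·√(0.337831/4π) = -0.16396259

-0.163963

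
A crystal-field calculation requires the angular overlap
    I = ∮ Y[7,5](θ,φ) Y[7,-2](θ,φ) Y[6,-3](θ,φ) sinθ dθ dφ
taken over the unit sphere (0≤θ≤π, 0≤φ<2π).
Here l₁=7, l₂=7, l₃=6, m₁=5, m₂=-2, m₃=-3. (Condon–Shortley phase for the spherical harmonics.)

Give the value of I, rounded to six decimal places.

0.026459

Checks pass: Σm=0; 20 even; l₃=6∈[0,14].
(2·7+1)(2·7+1)(2·6+1) = 2925
Δ: 8! 6! 6! / 21! → 1/2444321880
sum: t=1:−1/2612736000 t=2:+1/20736000 t=3:−1/1658880 t=4:+1/746496 t=5:−1/1658880 t=6:+1/20736000 t=7:−1/2612736000 = 1/4354560
3j²(7 7 6; 0 0 0) = Δ·Π!·Σ² = 1000/138567  (sign +1)
sum: t=0:+1/232243200 t=1:−1/29030400 t=2:+1/37324800 = -1/298598400
3j²(7 7 6; 5 -2 -3) = Δ·Π!·Σ² = 7/16796  (sign +1)
combine: 4πI² = 2925·1000/138567·7/16796 = 131250/14919047
take √, sign +1: I = 0.02645905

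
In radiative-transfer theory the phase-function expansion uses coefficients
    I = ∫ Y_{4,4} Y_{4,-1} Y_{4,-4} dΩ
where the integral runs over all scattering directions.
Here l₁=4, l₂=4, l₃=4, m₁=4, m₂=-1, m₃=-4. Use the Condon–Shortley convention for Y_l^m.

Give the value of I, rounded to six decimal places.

4 − 1 − 4 = -1 ≠ 0: azimuthal integral kills it; I = 0

0.000000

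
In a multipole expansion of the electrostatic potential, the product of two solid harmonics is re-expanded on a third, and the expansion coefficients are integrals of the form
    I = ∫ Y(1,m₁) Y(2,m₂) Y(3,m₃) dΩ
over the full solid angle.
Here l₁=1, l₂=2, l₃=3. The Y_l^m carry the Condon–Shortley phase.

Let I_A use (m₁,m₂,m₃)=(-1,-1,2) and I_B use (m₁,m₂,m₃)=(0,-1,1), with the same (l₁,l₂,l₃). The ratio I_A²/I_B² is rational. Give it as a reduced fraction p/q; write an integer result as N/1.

5/4

Shared (l₁,l₂,l₃)=(1,2,3): N and (l;000)² cancel in I_A²/I_B².
A: Δ = 0!·2!·4!/7! = 1/105; Racah Σ t=0..0: t=0:+1/12 = 1/12; ⇒ 3j(1 2 3; -1 -1 2)² = 2/21, sgn -1
B: Δ = 0!·2!·4!/7! = 1/105; Racah Σ t=0..0: t=0:+1/6 = 1/6; ⇒ 3j(1 2 3; 0 -1 1)² = 8/105, sgn +1
I_A²/I_B² = (2/21)/(8/105) = 5/4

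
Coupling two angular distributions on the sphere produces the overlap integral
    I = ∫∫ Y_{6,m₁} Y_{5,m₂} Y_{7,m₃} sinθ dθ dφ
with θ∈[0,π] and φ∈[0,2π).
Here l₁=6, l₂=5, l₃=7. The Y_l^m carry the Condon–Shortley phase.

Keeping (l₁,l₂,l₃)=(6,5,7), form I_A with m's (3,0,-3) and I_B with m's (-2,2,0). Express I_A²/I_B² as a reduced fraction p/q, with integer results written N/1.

l's match ⇒ only the (l;m) 3-j factors differ between A and B.
A: triangle coeff Δ(6,5,7) = 1/174594420; Σ_t [0,3]: t=0:+1/2073600 t=1:−1/414720 t=2:+1/725760 t=3:−1/11612160 = -37/58060800; (3j)²=4107/646646 [(6 5 7; 3 0 -3)], sign=-1
B: triangle coeff Δ(6,5,7) = 1/174594420; Σ_t [1,4]: t=1:−1/21772800 t=2:+1/691200 t=3:−1/207360 t=4:+1/497664 = -41/29030400; (3j)²=11767/1385670 [(6 5 7; -2 2 0)], sign=+1
I_A²/I_B² = (4107/646646)/(11767/1385670) = 61605/82369

61605/82369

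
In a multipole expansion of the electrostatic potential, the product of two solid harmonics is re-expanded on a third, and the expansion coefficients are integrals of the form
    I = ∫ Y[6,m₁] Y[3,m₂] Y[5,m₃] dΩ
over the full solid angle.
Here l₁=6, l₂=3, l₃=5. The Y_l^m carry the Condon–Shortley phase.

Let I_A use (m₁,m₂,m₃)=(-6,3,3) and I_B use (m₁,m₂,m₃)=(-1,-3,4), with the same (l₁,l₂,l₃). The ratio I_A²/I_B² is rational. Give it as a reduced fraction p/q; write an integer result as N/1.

11/4

Shared (l₁,l₂,l₃)=(6,3,5): N and (l;000)² cancel in I_A²/I_B².
A: Δ = 4!·8!·2!/15! = 1/675675; Racah Σ t=4..4: t=4:+1/1935360 = 1/1935360; ⇒ 3j(6 3 5; -6 3 3)² = 1/91, sgn +1
B: Δ = 4!·8!·2!/15! = 1/675675; Racah Σ t=0..0: t=0:+1/241920 = 1/241920; ⇒ 3j(6 3 5; -1 -3 4)² = 4/1001, sgn -1
I_A²/I_B² = (1/91)/(4/1001) = 11/4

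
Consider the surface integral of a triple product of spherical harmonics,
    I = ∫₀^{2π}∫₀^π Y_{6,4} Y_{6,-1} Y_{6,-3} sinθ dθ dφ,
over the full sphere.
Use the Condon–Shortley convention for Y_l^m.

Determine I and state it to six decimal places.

Rules hold: Σm=0, L=18 even, 0≤6≤12.
N = 13·13·13 = 2197
Δ = 6!·6!·6!/19! = 1/325909584
Racah Σ t=0..6: t=0:+1/373248000 t=1:−1/1728000 t=2:+1/110592 t=3:−1/46656 t=4:+1/110592 t=5:−1/1728000 t=6:+1/373248000 = -7/1555200
⇒ 3j(6 6 6; 0 0 0)² = 400/46189, sgn -1
Racah Σ t=0..2: t=0:+1/4147200 t=1:−1/691200 t=2:+1/1244160 = -1/2488320
⇒ 3j(6 6 6; 4 -1 -3)² = 875/184756, sgn +1
4πI² = N·(3j₀)²·(3jₘ)² = 1137500/12623809
I = -1·√(0.0901075/4π) = -0.08467897

-0.084679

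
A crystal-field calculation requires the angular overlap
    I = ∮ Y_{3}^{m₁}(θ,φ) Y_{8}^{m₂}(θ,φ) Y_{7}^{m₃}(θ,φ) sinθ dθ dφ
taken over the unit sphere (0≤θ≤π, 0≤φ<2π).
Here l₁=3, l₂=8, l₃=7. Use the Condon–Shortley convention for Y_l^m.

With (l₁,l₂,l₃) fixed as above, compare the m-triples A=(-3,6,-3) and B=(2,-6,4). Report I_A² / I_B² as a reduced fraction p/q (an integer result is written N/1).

66/49

Same 3,8,7: normalisation and zero-m 3j drop out of the ratio.
A: Δ: 4! 2! 12! / 19! → 1/5290740; sum: t=4:+1/348364800 = 1/348364800; 3j²(3 8 7; -3 6 -3) = Δ·Π!·Σ² = 11/646  (sign +1)
B: Δ: 4! 2! 12! / 19! → 1/5290740; sum: t=0:+1/174182400 t=1:−1/479001600 = 1/273715200; 3j²(3 8 7; 2 -6 4) = Δ·Π!·Σ² = 49/3876  (sign -1)
I_A²/I_B² = (11/646)/(49/3876) = 66/49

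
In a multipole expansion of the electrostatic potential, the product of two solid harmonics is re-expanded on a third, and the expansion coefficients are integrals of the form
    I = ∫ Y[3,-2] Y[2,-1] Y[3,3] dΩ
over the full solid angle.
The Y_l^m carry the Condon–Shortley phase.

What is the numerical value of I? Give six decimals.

-0.210261

Checks pass: Σm=0; 8 even; l₃=3∈[1,5].
(2·3+1)(2·2+1)(2·3+1) = 245
Δ: 2! 4! 2! / 9! → 1/3780
sum: t=0:+1/24 t=1:−1/4 t=2:+1/24 = -1/6
3j²(3 2 3; 0 0 0) = Δ·Π!·Σ² = 4/105  (sign +1)
sum: t=1:−1/48 = -1/48
3j²(3 2 3; -2 -1 3) = Δ·Π!·Σ² = 5/84  (sign -1)
combine: 4πI² = 245·4/105·5/84 = 5/9
take √, sign -1: I = -0.21026104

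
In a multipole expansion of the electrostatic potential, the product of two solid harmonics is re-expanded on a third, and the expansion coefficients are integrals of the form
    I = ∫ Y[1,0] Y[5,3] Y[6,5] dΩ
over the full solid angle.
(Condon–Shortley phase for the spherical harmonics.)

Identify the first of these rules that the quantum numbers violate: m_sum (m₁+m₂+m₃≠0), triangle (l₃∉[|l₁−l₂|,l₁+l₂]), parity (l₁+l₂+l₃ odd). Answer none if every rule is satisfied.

m_sum

m₁+m₂+m₃ = 0 + 3 + 5 = 8  ✗
triangle: |1−5|=4 ≤ l₃=6 ≤ 1+5=6
parity: l₁+l₂+l₃ = 12 is even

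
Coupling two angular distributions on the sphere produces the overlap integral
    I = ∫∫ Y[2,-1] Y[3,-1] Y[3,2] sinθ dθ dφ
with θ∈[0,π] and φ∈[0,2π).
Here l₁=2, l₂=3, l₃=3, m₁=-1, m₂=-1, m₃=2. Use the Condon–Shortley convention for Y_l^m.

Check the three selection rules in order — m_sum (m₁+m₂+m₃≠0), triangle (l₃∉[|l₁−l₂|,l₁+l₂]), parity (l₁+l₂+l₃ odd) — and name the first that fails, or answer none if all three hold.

none

m₁+m₂+m₃ = -1 − 1 + 2 = 0  ✓
triangle: |2−3|=1 ≤ l₃=3 ≤ 2+3=5  ✓
parity: l₁+l₂+l₃ = 8 is even  ✓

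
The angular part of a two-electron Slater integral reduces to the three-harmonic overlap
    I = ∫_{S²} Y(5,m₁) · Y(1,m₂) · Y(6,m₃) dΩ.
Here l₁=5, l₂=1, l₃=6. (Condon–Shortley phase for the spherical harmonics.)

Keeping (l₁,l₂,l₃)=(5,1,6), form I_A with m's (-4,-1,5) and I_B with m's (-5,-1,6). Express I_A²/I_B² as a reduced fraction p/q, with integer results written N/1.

l's match ⇒ only the (l;m) 3-j factors differ between A and B.
A: triangle coeff Δ(5,1,6) = 1/858; Σ_t [0,0]: t=0:+1/725760 = 1/725760; (3j)²=5/78 [(5 1 6; -4 -1 5)], sign=-1
B: triangle coeff Δ(5,1,6) = 1/858; Σ_t [0,0]: t=0:+1/7257600 = 1/7257600; (3j)²=1/13 [(5 1 6; -5 -1 6)], sign=+1
I_A²/I_B² = (5/78)/(1/13) = 5/6

5/6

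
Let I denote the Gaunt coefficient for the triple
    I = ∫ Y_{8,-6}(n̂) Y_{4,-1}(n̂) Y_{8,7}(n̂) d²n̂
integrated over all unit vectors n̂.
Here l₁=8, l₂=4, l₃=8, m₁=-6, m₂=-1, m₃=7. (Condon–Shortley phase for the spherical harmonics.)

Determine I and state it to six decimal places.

0.109103

m-sum 0 ✓  L=20 even ✓  4≤8≤12 ✓
Π(2lᵢ+1) = 17×9×17 = 2601
triangle coeff Δ(8,4,8) = 1/185175900
Σ_t [0,4]: t=0:+1/557383680 t=1:−1/21772800 t=2:+1/8294400 t=3:−1/21772800 t=4:+1/557383680 = 1/30965760
(3j)²=36/4199 [(8 4 8; 0 0 0)], sign=+1
Σ_t [2,3]: t=2:+1/11496038400 t=3:−1/5748019200 = -1/11496038400
(3j)²=13/1938 [(8 4 8; -6 -1 7)], sign=+1
⇒ 4πI² = 54/361
I = (+1)√(54/361/(4π)) = 0.10910342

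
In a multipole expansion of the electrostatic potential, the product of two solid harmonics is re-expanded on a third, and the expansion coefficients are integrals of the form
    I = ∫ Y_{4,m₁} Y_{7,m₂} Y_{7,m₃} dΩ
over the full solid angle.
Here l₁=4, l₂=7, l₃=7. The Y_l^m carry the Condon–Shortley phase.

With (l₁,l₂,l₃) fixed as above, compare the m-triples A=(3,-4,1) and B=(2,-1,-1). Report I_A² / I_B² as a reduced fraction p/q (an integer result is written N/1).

6875/6048

Same 4,7,7: normalisation and zero-m 3j drop out of the ratio.
A: Δ: 4! 4! 10! / 19! → 1/58198140; sum: t=0:+1/4354560 t=1:−1/11612160 = 1/6967296; 3j²(4 7 7; 3 -4 1) = Δ·Π!·Σ² = 625/50388  (sign +1)
B: Δ: 4! 4! 10! / 19! → 1/58198140; sum: t=0:+1/1658880 t=1:−1/518400 t=2:+1/1658880 = -1/1382400; 3j²(4 7 7; 2 -1 -1) = Δ·Π!·Σ² = 504/46189  (sign -1)
I_A²/I_B² = (625/50388)/(504/46189) = 6875/6048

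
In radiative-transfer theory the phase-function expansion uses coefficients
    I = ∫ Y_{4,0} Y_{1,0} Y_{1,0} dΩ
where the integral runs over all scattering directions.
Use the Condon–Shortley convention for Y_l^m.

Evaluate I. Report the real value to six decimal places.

0.000000

triangle: need 3≤l₃≤5, have 1; I=0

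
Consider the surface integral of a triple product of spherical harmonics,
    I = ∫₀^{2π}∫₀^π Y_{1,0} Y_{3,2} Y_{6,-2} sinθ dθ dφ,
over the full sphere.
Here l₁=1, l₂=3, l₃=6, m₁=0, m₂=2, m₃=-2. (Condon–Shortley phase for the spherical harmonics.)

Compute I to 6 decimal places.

l₃=6 ∉ [2,4] — triangle fails ⇒ I = 0

0.000000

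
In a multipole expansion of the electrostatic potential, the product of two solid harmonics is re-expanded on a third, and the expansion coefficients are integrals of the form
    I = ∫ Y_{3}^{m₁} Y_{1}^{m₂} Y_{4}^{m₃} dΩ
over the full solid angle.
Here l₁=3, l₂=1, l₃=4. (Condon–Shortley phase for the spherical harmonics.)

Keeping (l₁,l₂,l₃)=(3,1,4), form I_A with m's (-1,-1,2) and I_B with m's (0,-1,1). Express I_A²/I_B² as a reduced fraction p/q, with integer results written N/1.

l's match ⇒ only the (l;m) 3-j factors differ between A and B.
A: triangle coeff Δ(3,1,4) = 1/252; Σ_t [0,0]: t=0:+1/96 = 1/96; (3j)²=5/84 [(3 1 4; -1 -1 2)], sign=+1
B: triangle coeff Δ(3,1,4) = 1/252; Σ_t [0,0]: t=0:+1/72 = 1/72; (3j)²=5/126 [(3 1 4; 0 -1 1)], sign=-1
I_A²/I_B² = (5/84)/(5/126) = 3/2

3/2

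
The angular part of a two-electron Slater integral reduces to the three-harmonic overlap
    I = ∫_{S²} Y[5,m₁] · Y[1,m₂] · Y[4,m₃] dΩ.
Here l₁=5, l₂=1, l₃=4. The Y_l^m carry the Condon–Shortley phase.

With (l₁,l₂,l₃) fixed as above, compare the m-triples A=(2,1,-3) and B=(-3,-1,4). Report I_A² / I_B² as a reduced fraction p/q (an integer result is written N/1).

3/1

Same 5,1,4: normalisation and zero-m 3j drop out of the ratio.
A: Δ: 2! 8! 0! / 11! → 1/495; sum: t=2:+1/10080 = 1/10080; 3j²(5 1 4; 2 1 -3) = Δ·Π!·Σ² = 1/165  (sign -1)
B: Δ: 2! 8! 0! / 11! → 1/495; sum: t=0:+1/80640 = 1/80640; 3j²(5 1 4; -3 -1 4) = Δ·Π!·Σ² = 1/495  (sign +1)
I_A²/I_B² = (1/165)/(1/495) = 3/1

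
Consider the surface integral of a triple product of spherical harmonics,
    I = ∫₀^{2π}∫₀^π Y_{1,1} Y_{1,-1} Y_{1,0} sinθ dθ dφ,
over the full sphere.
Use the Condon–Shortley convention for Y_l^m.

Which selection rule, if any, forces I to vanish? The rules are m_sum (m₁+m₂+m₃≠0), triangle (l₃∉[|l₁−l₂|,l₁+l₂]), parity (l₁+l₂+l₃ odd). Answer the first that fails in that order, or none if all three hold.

m₁+m₂+m₃ = 1 − 1 + 0 = 0  ✓
triangle: |1−1|=0 ≤ l₃=1 ≤ 1+1=2  ✓
parity: l₁+l₂+l₃ = 3 is odd  ✗

parity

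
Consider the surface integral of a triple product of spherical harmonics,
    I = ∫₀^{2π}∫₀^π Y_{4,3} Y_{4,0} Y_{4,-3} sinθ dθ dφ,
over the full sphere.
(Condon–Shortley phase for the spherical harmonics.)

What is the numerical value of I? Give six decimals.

0.159788

Checks pass: Σm=0; 12 even; l₃=4∈[0,8].
(2·4+1)(2·4+1)(2·4+1) = 729
Δ: 4! 4! 4! / 13! → 1/450450
sum: t=0:+1/13824 t=1:−1/216 t=2:+1/64 t=3:−1/216 t=4:+1/13824 = 5/768
3j²(4 4 4; 0 0 0) = Δ·Π!·Σ² = 18/1001  (sign +1)
sum: t=0:+1/3456 t=1:−1/864 = -1/1152
3j²(4 4 4; 3 0 -3) = Δ·Π!·Σ² = 7/286  (sign +1)
combine: 4πI² = 729·18/1001·7/286 = 6561/20449
take √, sign +1: I = 0.15978796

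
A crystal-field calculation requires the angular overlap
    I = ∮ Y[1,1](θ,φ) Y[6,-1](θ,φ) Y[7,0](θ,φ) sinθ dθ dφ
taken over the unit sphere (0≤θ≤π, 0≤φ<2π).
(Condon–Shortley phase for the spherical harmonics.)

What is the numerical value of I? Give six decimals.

m-sum 0 ✓  L=14 even ✓  5≤7≤7 ✓
Π(2lᵢ+1) = 3×13×15 = 585
triangle coeff Δ(1,6,7) = 1/1365
Σ_t [0,0]: t=0:+1/518400 = 1/518400
(3j)²=7/195 [(1 6 7; 0 0 0)], sign=-1
Σ_t [0,0]: t=0:+1/1209600 = 1/1209600
(3j)²=1/65 [(1 6 7; 1 -1 0)], sign=-1
⇒ 4πI² = 21/65
I = (+1)√(21/65/(4π)) = 0.16034227

0.160342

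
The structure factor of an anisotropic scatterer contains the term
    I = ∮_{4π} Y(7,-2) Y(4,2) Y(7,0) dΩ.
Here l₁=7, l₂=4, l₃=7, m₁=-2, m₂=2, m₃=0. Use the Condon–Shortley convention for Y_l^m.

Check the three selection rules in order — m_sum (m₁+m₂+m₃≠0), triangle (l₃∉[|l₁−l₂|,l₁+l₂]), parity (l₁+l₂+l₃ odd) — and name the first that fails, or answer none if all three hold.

azimuthal sum: -2 + 2 + 0 = 0  ✓
3 ≤ 7 ≤ 11 (triangle on l)  ✓
L = 7 + 4 + 7 = 18 (even)  ✓

none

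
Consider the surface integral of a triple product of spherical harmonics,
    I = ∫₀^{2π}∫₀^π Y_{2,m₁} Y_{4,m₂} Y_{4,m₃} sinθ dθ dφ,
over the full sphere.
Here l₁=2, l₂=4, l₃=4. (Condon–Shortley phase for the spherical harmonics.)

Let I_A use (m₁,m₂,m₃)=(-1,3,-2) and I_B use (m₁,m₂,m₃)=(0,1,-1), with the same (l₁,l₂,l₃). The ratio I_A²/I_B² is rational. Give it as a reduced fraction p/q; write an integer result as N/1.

l's match ⇒ only the (l;m) 3-j factors differ between A and B.
A: triangle coeff Δ(2,4,4) = 1/13860; Σ_t [1,2]: t=1:−1/1440 t=2:+1/240 = 1/288; (3j)²=5/132 [(2 4 4; -1 3 -2)], sign=+1
B: triangle coeff Δ(2,4,4) = 1/13860; Σ_t [0,2]: t=0:+1/480 t=1:−1/48 t=2:+1/144 = -17/1440; (3j)²=289/13860 [(2 4 4; 0 1 -1)], sign=+1
I_A²/I_B² = (5/132)/(289/13860) = 525/289

525/289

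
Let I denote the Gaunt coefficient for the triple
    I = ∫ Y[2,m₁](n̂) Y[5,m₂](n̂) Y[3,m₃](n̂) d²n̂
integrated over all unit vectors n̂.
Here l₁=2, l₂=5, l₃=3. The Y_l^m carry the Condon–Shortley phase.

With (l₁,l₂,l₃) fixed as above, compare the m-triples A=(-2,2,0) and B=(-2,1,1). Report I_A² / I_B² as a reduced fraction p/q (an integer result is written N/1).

Shared (l₁,l₂,l₃)=(2,5,3): N and (l;000)² cancel in I_A²/I_B².
A: Δ = 4!·0!·6!/11! = 1/2310; Racah Σ t=4..4: t=4:+1/864 = 1/864; ⇒ 3j(2 5 3; -2 2 0)² = 1/66, sgn -1
B: Δ = 4!·0!·6!/11! = 1/2310; Racah Σ t=4..4: t=4:+1/1152 = 1/1152; ⇒ 3j(2 5 3; -2 1 1)² = 1/154, sgn +1
I_A²/I_B² = (1/66)/(1/154) = 7/3

7/3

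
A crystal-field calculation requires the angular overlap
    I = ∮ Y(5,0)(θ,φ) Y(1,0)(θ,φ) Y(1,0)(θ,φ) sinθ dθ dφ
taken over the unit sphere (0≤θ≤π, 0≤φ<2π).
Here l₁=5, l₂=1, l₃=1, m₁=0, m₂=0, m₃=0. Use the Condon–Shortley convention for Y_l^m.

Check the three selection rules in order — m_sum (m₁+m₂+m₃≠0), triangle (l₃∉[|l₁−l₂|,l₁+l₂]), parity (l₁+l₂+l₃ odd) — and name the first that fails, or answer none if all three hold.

Σmᵢ = 0  ✓
l₃∈[|l₁−l₂|,l₁+l₂]=[4,6], have l₃=1  ✗
Σlᵢ = 7 ⇒ odd

triangle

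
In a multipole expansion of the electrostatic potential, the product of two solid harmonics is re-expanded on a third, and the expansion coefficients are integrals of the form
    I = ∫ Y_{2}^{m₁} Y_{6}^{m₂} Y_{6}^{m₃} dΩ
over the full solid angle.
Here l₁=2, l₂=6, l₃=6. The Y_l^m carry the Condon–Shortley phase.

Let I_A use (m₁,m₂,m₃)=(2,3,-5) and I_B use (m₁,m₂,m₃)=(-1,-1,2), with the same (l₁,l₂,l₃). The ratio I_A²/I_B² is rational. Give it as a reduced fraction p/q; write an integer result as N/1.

11/6

Shared (l₁,l₂,l₃)=(2,6,6): N and (l;000)² cancel in I_A²/I_B².
A: Δ = 2!·2!·10!/15! = 1/90090; Racah Σ t=0..0: t=0:+1/1451520 = 1/1451520; ⇒ 3j(2 6 6; 2 3 -5)² = 1/91, sgn -1
B: Δ = 2!·2!·10!/15! = 1/90090; Racah Σ t=1..2: t=1:−1/34560 t=2:+1/60480 = -1/80640; ⇒ 3j(2 6 6; -1 -1 2)² = 6/1001, sgn -1
I_A²/I_B² = (1/91)/(6/1001) = 11/6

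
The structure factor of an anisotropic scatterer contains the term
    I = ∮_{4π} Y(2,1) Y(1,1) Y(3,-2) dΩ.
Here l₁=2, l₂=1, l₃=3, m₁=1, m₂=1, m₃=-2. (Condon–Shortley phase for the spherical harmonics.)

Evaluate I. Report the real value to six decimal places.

Checks pass: Σm=0; 6 even; l₃=3∈[1,3].
(2·2+1)(2·1+1)(2·3+1) = 105
Δ: 0! 4! 2! / 7! → 1/105
sum: t=0:+1/4 = 1/4
3j²(2 1 3; 0 0 0) = Δ·Π!·Σ² = 3/35  (sign -1)
sum: t=0:+1/12 = 1/12
3j²(2 1 3; 1 1 -2) = Δ·Π!·Σ² = 2/21  (sign -1)
combine: 4πI² = 105·3/35·2/21 = 6/7
take √, sign +1: I = 0.26116903

0.261169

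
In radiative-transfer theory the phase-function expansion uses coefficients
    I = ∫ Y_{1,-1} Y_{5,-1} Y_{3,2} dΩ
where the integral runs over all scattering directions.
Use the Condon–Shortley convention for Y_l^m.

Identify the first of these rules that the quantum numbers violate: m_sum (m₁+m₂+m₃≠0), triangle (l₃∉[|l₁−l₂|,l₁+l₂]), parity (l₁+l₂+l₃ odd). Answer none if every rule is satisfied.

azimuthal sum: -1 − 1 + 2 = 0  ✓
4 ≤ 3 ≤ 6 (triangle on l)  ✗
L = 1 + 5 + 3 = 9 (odd)

triangle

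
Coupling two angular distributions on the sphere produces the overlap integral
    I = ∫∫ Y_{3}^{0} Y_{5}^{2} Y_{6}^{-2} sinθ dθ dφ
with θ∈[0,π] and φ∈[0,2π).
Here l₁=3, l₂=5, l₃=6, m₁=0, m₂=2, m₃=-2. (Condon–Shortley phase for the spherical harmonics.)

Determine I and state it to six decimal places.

Checks pass: Σm=0; 14 even; l₃=6∈[2,8].
(2·3+1)(2·5+1)(2·6+1) = 1001
Δ: 2! 4! 8! / 15! → 1/675675
sum: t=0:+1/8640 t=1:−1/2304 t=2:+1/8640 = -7/34560
3j²(3 5 6; 0 0 0) = Δ·Π!·Σ² = 7/429  (sign -1)
sum: t=0:+1/60480 t=1:−1/5760 t=2:+1/8640 = -1/24192
3j²(3 5 6; 0 2 -2) = Δ·Π!·Σ² = 8/3003  (sign -1)
combine: 4πI² = 1001·7/429·8/3003 = 56/1287
take √, sign +1: I = 0.05884368

0.058844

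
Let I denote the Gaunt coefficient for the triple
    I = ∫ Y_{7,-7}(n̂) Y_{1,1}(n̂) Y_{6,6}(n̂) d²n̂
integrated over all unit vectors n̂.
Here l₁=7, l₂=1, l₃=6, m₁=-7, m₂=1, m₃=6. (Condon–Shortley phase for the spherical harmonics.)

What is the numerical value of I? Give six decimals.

-0.333779

Rules hold: Σm=0, L=14 even, 6≤6≤8.
N = 15·3·13 = 585
Δ = 2!·12!·0!/15! = 1/1365
Racah Σ t=1..1: t=1:−1/518400 = -1/518400
⇒ 3j(7 1 6; 0 0 0)² = 7/195, sgn -1
Racah Σ t=2..2: t=2:+1/958003200 = 1/958003200
⇒ 3j(7 1 6; -7 1 6)² = 1/15, sgn +1
4πI² = N·(3j₀)²·(3jₘ)² = 7/5
I = -1·√(1.4/4π) = -0.33377906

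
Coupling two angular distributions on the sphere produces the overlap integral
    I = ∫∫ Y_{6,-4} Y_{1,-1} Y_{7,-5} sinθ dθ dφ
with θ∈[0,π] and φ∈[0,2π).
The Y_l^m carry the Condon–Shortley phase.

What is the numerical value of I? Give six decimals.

0.000000

-4 − 1 − 5 = -10 ≠ 0: azimuthal integral kills it; I = 0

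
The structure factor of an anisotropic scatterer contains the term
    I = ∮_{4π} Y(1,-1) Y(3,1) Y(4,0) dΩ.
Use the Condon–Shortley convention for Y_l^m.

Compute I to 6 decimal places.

0.150786

m-sum 0 ✓  L=8 even ✓  2≤4≤4 ✓
Π(2lᵢ+1) = 3×7×9 = 189
triangle coeff Δ(1,3,4) = 1/252
Σ_t [0,0]: t=0:+1/36 = 1/36
(3j)²=4/63 [(1 3 4; 0 0 0)], sign=+1
Σ_t [0,0]: t=0:+1/96 = 1/96
(3j)²=1/42 [(1 3 4; -1 1 0)], sign=+1
⇒ 4πI² = 2/7
I = (+1)√(2/7/(4π)) = 0.15078601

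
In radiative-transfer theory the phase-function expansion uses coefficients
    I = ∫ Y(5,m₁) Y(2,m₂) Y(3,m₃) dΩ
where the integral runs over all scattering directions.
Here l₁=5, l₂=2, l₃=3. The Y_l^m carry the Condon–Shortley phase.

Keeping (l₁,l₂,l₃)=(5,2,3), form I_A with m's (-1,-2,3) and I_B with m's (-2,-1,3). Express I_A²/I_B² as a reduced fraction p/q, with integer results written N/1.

Shared (l₁,l₂,l₃)=(5,2,3): N and (l;000)² cancel in I_A²/I_B².
A: Δ = 4!·6!·0!/11! = 1/2310; Racah Σ t=0..0: t=0:+1/17280 = 1/17280; ⇒ 3j(5 2 3; -1 -2 3)² = 1/2310, sgn +1
B: Δ = 4!·6!·0!/11! = 1/2310; Racah Σ t=1..1: t=1:−1/4320 = -1/4320; ⇒ 3j(5 2 3; -2 -1 3)² = 1/330, sgn -1
I_A²/I_B² = (1/2310)/(1/330) = 1/7

1/7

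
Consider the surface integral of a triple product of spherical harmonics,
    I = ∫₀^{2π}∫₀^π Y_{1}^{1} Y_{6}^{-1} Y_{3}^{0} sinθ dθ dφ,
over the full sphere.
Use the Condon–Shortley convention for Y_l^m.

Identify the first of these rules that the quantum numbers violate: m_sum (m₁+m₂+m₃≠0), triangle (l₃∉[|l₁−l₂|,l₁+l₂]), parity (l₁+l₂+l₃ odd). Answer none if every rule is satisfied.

m₁+m₂+m₃ = 1 − 1 + 0 = 0  ✓
triangle: |1−6|=5 ≤ l₃=3 ≤ 1+6=7  ✗
parity: l₁+l₂+l₃ = 10 is even

triangle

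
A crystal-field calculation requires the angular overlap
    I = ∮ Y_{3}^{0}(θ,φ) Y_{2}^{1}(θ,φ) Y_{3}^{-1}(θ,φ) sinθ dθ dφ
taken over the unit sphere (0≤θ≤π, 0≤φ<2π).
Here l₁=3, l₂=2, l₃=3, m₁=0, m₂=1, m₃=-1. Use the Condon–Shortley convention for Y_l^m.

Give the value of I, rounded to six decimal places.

m-sum 0 ✓  L=8 even ✓  1≤3≤5 ✓
Π(2lᵢ+1) = 7×5×7 = 245
triangle coeff Δ(3,2,3) = 1/3780
Σ_t [0,2]: t=0:+1/24 t=1:−1/4 t=2:+1/24 = -1/6
(3j)²=4/105 [(3 2 3; 0 0 0)], sign=+1
Σ_t [1,2]: t=1:−1/8 t=2:+1/12 = -1/24
(3j)²=1/210 [(3 2 3; 0 1 -1)], sign=-1
⇒ 4πI² = 2/45
I = (-1)√(2/45/(4π)) = -0.05947080

-0.059471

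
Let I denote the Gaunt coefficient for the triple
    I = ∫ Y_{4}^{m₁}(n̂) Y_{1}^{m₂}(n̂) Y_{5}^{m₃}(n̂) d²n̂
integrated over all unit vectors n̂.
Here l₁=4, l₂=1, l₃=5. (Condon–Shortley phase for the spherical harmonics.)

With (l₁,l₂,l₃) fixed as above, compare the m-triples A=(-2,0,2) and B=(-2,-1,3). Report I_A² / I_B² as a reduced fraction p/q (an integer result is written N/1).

3/4

Same 4,1,5: normalisation and zero-m 3j drop out of the ratio.
A: Δ: 0! 8! 2! / 11! → 1/495; sum: t=0:+1/1440 = 1/1440; 3j²(4 1 5; -2 0 2) = Δ·Π!·Σ² = 7/165  (sign -1)
B: Δ: 0! 8! 2! / 11! → 1/495; sum: t=0:+1/2880 = 1/2880; 3j²(4 1 5; -2 -1 3) = Δ·Π!·Σ² = 28/495  (sign +1)
I_A²/I_B² = (7/165)/(28/495) = 3/4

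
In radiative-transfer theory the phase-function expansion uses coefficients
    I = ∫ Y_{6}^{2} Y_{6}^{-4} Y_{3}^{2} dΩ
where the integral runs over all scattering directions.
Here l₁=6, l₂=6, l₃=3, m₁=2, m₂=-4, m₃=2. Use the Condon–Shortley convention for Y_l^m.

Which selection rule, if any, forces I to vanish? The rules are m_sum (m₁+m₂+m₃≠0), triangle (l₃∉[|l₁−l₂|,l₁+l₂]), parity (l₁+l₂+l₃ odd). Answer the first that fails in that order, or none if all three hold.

parity

azimuthal sum: 2 − 4 + 2 = 0  ✓
0 ≤ 3 ≤ 12 (triangle on l)  ✓
L = 6 + 6 + 3 = 15 (odd)  ✗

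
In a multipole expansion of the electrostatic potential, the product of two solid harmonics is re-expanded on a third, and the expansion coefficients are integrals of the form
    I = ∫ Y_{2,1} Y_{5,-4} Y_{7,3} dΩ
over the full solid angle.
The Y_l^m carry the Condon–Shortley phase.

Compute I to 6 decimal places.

Rules hold: Σm=0, L=14 even, 3≤7≤7.
N = 5·11·15 = 825
Δ = 0!·4!·10!/15! = 1/15015
Racah Σ t=0..0: t=0:+1/57600 = 1/57600
⇒ 3j(2 5 7; 0 0 0)² = 21/715, sgn -1
Racah Σ t=0..0: t=0:+1/2177280 = 1/2177280
⇒ 3j(2 5 7; 1 -4 3)² = 8/3003, sgn +1
4πI² = N·(3j₀)²·(3jₘ)² = 120/1859
I = -1·√(0.0645508/4π) = -0.07167142

-0.071671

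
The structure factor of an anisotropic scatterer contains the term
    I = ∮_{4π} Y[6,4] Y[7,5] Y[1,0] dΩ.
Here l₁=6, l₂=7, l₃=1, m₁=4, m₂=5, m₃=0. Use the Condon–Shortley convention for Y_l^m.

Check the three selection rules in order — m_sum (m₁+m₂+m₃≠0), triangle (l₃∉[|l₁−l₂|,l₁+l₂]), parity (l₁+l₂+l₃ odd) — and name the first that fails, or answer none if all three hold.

m_sum

Σmᵢ = 9  ✗
l₃∈[|l₁−l₂|,l₁+l₂]=[1,13], have l₃=1
Σlᵢ = 14 ⇒ even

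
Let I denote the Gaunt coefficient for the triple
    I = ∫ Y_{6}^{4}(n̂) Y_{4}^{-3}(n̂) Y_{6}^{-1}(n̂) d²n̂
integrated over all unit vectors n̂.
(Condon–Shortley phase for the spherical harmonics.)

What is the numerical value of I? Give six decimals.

-0.154578

m-sum 0 ✓  L=16 even ✓  2≤6≤10 ✓
Π(2lᵢ+1) = 13×9×13 = 1521
triangle coeff Δ(6,4,6) = 1/15315300
Σ_t [0,4]: t=0:+1/829440 t=1:−1/25920 t=2:+1/9216 t=3:−1/25920 t=4:+1/829440 = 7/207360
(3j)²=28/2431 [(6 4 6; 0 0 0)], sign=+1
Σ_t [0,1]: t=0:+1/207360 t=1:−1/725760 = 1/290304
(3j)²=125/7293 [(6 4 6; 4 -3 -1)], sign=-1
⇒ 4πI² = 10500/34969
I = (-1)√(10500/34969/(4π)) = -0.15457815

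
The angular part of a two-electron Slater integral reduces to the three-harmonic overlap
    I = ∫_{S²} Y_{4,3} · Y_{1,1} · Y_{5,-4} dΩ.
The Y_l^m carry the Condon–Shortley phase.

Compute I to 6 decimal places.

0.294638

Checks pass: Σm=0; 10 even; l₃=5∈[3,5].
(2·4+1)(2·1+1)(2·5+1) = 297
Δ: 0! 8! 2! / 11! → 1/495
sum: t=0:+1/576 = 1/576
3j²(4 1 5; 0 0 0) = Δ·Π!·Σ² = 5/99  (sign -1)
sum: t=0:+1/10080 = 1/10080
3j²(4 1 5; 3 1 -4) = Δ·Π!·Σ² = 4/55  (sign -1)
combine: 4πI² = 297·5/99·4/55 = 12/11
take √, sign +1: I = 0.29463840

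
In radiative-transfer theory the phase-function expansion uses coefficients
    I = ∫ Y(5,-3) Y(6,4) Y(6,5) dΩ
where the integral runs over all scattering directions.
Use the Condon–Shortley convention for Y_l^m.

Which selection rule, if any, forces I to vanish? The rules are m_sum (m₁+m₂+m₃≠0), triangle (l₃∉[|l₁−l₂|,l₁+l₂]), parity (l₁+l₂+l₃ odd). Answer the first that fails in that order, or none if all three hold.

m_sum

Σmᵢ = 6  ✗
l₃∈[|l₁−l₂|,l₁+l₂]=[1,11], have l₃=6
Σlᵢ = 17 ⇒ odd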